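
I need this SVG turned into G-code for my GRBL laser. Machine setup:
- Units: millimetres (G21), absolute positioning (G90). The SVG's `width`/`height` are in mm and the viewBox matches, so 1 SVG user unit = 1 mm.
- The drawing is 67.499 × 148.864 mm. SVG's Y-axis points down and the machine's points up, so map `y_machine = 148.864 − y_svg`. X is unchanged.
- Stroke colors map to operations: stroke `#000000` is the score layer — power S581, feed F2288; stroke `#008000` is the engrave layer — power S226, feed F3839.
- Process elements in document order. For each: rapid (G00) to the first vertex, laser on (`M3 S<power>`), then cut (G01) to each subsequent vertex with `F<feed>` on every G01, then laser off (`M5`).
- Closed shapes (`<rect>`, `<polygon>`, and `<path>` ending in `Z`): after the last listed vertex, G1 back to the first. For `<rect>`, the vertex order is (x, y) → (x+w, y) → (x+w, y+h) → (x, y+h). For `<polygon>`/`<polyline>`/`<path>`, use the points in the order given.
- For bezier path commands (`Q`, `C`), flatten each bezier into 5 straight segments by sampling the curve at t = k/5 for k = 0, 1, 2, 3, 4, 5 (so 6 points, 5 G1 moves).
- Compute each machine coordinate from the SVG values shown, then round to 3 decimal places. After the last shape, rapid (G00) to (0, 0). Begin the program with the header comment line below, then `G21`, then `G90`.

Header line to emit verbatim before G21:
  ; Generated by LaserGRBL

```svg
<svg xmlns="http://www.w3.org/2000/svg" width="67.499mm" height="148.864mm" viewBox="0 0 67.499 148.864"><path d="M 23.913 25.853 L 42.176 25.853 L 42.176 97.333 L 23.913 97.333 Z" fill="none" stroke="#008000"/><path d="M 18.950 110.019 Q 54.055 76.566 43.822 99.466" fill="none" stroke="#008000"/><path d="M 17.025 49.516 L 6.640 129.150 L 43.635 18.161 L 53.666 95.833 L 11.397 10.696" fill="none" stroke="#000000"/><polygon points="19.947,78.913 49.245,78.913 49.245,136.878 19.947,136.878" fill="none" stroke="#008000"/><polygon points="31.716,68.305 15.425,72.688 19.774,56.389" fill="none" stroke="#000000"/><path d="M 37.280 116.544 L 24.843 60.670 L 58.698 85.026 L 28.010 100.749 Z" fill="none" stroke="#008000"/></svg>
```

; Generated by LaserGRBL
G21
G90
G00 X23.913 Y123.011
M3 S226
G01 X42.176 Y123.011 F3839
G01 X42.176 Y51.531 F3839
G01 X23.913 Y51.531 F3839
G01 X23.913 Y123.011 F3839
M5
G00 X18.950 Y38.845
M3 S226
G01 X31.178 Y49.972 F3839
G01 X39.780 Y56.591 F3839
G01 X44.754 Y58.702 F3839
G01 X46.102 Y56.304 F3839
G01 X43.822 Y49.398 F3839
M5
G00 X17.025 Y99.348
M3 S581
G01 X6.640 Y19.714 F2288
G01 X43.635 Y130.703 F2288
G01 X53.666 Y53.031 F2288
G01 X11.397 Y138.168 F2288
M5
G00 X19.947 Y69.951
M3 S226
G01 X49.245 Y69.951 F3839
G01 X49.245 Y11.986 F3839
G01 X19.947 Y11.986 F3839
G01 X19.947 Y69.951 F3839
M5
G00 X31.716 Y80.559
M3 S581
G01 X15.425 Y76.176 F2288
G01 X19.774 Y92.475 F2288
G01 X31.716 Y80.559 F2288
M5
G00 X37.280 Y32.320
M3 S226
G01 X24.843 Y88.194 F3839
G01 X58.698 Y63.838 F3839
G01 X28.010 Y48.115 F3839
G01 X37.280 Y32.320 F3839
M5
G00 X0.000 Y0.000

viewBox `0 0 67.499 148.864` with mm width/height → 1 unit = 1 mm. Flip: y_m = 148.864 − y_svg.

**Shape 1** — `<path>` rectangle, stroke `#008000` → engrave (S226, F3839). Machine vertices: (23.913,123.011) → (42.176,123.011) → (42.176,51.531) → (23.913,51.531) → (23.913,123.011). Closed: final G1 returns to the first vertex.

**Shape 2** — `<path>` quadratic bezier, stroke `#008000` → engrave (S226, F3839). Control points (SVG): P0=(18.950,110.019), P1=(54.055,76.566), P2=(43.822,99.466); sampled at t=k/5. Machine vertices: (18.950,38.845) → (31.178,49.972) → (39.780,56.591) → (44.754,58.702) → (46.102,56.304) → (43.822,49.398). Open path.

**Shape 3** — `<path>` open polyline, stroke `#000000` → score (S581, F2288). Machine vertices: (17.025,99.348) → (6.640,19.714) → (43.635,130.703) → (53.666,53.031) → (11.397,138.168). Open path.

**Shape 4** — `<polygon>` rectangle, stroke `#008000` → engrave (S226, F3839). Machine vertices: (19.947,69.951) → (49.245,69.951) → (49.245,11.986) → (19.947,11.986) → (19.947,69.951). Closed: final G1 returns to the first vertex.

**Shape 5** — `<polygon>` regular polygon, stroke `#000000` → score (S581, F2288). Machine vertices: (31.716,80.559) → (15.425,76.176) → (19.774,92.475) → (31.716,80.559). Closed: final G1 returns to the first vertex.

**Shape 6** — `<path>` closed polygon, stroke `#008000` → engrave (S226, F3839). Machine vertices: (37.280,32.320) → (24.843,88.194) → (58.698,63.838) → (28.010,48.115) → (37.280,32.320). Closed: final G1 returns to the first vertex.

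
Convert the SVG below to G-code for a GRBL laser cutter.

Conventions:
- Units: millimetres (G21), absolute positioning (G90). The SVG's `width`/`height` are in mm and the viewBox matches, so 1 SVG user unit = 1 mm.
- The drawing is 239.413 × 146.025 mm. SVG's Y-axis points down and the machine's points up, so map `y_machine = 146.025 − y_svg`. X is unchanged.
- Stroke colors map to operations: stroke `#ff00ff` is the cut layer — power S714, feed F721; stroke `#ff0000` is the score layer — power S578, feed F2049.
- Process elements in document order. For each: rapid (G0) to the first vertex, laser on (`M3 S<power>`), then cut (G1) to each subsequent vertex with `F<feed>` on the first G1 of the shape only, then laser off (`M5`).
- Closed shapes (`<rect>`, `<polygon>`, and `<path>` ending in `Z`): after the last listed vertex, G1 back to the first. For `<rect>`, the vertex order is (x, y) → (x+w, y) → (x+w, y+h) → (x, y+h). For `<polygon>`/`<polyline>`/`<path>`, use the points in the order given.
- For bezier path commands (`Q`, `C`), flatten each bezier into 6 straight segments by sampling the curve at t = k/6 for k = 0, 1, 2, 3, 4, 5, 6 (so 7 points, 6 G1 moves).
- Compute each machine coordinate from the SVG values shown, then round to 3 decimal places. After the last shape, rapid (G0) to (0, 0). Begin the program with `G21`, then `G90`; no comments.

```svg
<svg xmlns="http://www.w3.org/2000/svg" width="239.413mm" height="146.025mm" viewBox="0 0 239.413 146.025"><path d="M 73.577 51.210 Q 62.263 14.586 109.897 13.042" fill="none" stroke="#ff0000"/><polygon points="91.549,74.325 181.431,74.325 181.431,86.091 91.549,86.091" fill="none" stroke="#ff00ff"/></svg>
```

G21
G90
G0 X73.577 Y94.815
M3 S578
G1 X71.443 Y106.049 F2049
G1 X72.584 Y115.333
G1 X77.000 Y122.669
G1 X84.691 Y128.056
G1 X95.656 Y131.494
G1 X109.897 Y132.983
M5
G0 X91.549 Y71.700
M3 S714
G1 X181.431 Y71.700 F721
G1 X181.431 Y59.934
G1 X91.549 Y59.934
G1 X91.549 Y71.700
M5
G0 X0.000 Y0.000

Since the viewBox matches the mm dimensions, user units are millimetres directly. The only transform is the Y-flip y_m = 146.025 − y_svg.

Shape 1 is a quadratic bezier drawn with `<path>`. Its stroke #ff0000 means score at S578, F2049. After flipping Y the toolpath is (73.577,94.815) → (71.443,106.049) → (72.584,115.333) → (77.000,122.669) → (84.691,128.056) → (95.656,131.494) → (109.897,132.983).

Shape 2 is a rectangle drawn with `<polygon>`. Its stroke #ff00ff means cut at S714, F721. After flipping Y the toolpath is (91.549,71.700) → (181.431,71.700) → (181.431,59.934) → (91.549,59.934) → (91.549,71.700), returning to the start.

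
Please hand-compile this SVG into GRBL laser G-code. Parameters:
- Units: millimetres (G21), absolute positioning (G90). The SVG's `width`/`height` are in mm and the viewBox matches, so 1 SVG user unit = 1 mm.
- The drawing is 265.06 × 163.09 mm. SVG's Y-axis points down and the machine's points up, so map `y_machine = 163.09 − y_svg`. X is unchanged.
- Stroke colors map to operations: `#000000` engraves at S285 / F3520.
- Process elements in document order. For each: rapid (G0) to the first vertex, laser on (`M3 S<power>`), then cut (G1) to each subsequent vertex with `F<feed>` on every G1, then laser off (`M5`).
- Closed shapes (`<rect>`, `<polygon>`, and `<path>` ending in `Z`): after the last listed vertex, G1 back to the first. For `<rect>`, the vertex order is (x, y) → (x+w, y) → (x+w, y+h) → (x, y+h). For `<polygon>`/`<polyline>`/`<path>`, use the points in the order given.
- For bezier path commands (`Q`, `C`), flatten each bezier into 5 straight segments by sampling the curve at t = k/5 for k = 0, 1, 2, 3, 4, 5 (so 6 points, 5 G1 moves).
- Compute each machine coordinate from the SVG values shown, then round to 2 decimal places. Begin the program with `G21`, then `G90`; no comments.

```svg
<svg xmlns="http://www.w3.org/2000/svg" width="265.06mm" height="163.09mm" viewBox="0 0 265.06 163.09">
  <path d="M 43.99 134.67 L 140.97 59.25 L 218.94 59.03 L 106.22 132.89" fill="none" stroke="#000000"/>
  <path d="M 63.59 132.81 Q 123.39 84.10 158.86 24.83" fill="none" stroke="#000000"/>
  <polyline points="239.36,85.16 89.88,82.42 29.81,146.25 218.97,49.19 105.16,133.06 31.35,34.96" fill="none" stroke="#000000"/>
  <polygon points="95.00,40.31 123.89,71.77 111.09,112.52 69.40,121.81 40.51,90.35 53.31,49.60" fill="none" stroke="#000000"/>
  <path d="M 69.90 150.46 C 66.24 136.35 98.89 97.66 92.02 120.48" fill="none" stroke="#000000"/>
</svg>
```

Since the viewBox matches the mm dimensions, user units are millimetres directly. The only transform is the Y-flip y_m = 163.09 − y_svg.

Shape 1 is a open polyline drawn with `<path>`. Its stroke #000000 means engrave at S285, F3520. After flipping Y the toolpath is (43.99,28.42) → (140.97,103.84) → (218.94,104.06) → (106.22,30.20).

Shape 2 is a quadratic bezier drawn with `<path>`. Its stroke #000000 means engrave at S285, F3520. After flipping Y the toolpath is (63.59,30.28) → (86.54,50.19) → (107.54,70.94) → (126.59,92.53) → (143.70,114.97) → (158.86,138.26).

Shape 3 is a open polyline drawn with `<polyline>`. Its stroke #000000 means engrave at S285, F3520. After flipping Y the toolpath is (239.36,77.93) → (89.88,80.67) → (29.81,16.84) → (218.97,113.90) → (105.16,30.03) → (31.35,128.13).

Shape 4 is a regular polygon drawn with `<polygon>`. Its stroke #000000 means engrave at S285, F3520. After flipping Y the toolpath is (95.00,122.78) → (123.89,91.32) → (111.09,50.57) → (69.40,41.28) → (40.51,72.74) → (53.31,113.49) → (95.00,122.78), returning to the start.

Shape 5 is a cubic bezier drawn with `<path>`. Its stroke #000000 means engrave at S285, F3520. After flipping Y the toolpath is (69.90,12.63) → (71.45,23.36) → (78.08,35.85) → (86.15,45.98) → (92.01,49.61) → (92.02,42.61).

G21
G90
G0 X43.99 Y28.42
M3 S285
G1 X140.97 Y103.84 F3520
G1 X218.94 Y104.06 F3520
G1 X106.22 Y30.20 F3520
M5
G0 X63.59 Y30.28
M3 S285
G1 X86.54 Y50.19 F3520
G1 X107.54 Y70.94 F3520
G1 X126.59 Y92.53 F3520
G1 X143.70 Y114.97 F3520
G1 X158.86 Y138.26 F3520
M5
G0 X239.36 Y77.93
M3 S285
G1 X89.88 Y80.67 F3520
G1 X29.81 Y16.84 F3520
G1 X218.97 Y113.90 F3520
G1 X105.16 Y30.03 F3520
G1 X31.35 Y128.13 F3520
M5
G0 X95.00 Y122.78
M3 S285
G1 X123.89 Y91.32 F3520
G1 X111.09 Y50.57 F3520
G1 X69.40 Y41.28 F3520
G1 X40.51 Y72.74 F3520
G1 X53.31 Y113.49 F3520
G1 X95.00 Y122.78 F3520
M5
G0 X69.90 Y12.63
M3 S285
G1 X71.45 Y23.36 F3520
G1 X78.08 Y35.85 F3520
G1 X86.15 Y45.98 F3520
G1 X92.01 Y49.61 F3520
G1 X92.02 Y42.61 F3520
M5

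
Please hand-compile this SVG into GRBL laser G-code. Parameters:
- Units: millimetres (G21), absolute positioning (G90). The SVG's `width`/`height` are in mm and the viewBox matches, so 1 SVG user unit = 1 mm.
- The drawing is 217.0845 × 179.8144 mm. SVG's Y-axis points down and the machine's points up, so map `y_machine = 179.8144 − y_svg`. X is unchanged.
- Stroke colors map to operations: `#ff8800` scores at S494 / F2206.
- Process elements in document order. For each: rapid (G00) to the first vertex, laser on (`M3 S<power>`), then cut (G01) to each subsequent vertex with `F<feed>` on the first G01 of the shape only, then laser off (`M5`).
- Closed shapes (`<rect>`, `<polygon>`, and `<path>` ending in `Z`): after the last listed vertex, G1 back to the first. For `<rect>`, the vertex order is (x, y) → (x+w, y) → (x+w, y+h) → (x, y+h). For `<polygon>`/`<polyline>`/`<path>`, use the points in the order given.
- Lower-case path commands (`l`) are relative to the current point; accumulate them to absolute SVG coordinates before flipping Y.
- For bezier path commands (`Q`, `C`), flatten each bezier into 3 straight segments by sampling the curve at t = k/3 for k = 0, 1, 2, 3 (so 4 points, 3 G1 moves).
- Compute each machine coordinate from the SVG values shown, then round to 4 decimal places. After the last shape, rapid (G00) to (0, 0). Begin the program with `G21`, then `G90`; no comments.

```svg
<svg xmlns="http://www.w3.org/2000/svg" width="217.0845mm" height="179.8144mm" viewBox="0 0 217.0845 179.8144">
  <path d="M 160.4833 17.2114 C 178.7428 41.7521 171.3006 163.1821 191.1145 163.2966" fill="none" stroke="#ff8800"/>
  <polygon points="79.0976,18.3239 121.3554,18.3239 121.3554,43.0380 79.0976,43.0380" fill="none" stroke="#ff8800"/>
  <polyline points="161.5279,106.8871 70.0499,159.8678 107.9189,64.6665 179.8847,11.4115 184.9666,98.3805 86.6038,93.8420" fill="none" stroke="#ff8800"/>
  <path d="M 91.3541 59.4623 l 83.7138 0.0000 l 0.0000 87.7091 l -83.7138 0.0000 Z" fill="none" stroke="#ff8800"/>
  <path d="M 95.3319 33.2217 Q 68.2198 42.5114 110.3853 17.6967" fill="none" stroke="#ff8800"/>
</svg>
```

G21
G90
G00 X160.4833 Y162.6030
M3 S494
G01 X172.1370 Y113.8475 F2206
G01 X178.4246 Y48.9891
G01 X191.1145 Y16.5178
M5
G00 X79.0976 Y161.4905
M3 S494
G01 X121.3554 Y161.4905 F2206
G01 X121.3554 Y136.7764
G01 X79.0976 Y136.7764
G01 X79.0976 Y161.4905
M5
G00 X161.5279 Y72.9273
M3 S494
G01 X70.0499 Y19.9466 F2206
G01 X107.9189 Y115.1479
G01 X179.8847 Y168.4029
G01 X184.9666 Y81.4339
G01 X86.6038 Y85.9724
M5
G00 X91.3541 Y120.3521
M3 S494
G01 X175.0679 Y120.3521 F2206
G01 X175.0679 Y32.6430
G01 X91.3541 Y32.6430
G01 X91.3541 Y120.3521
M5
G00 X95.3319 Y146.5927
M3 S494
G01 X84.9547 Y144.1889 F2206
G01 X89.9725 Y149.3639
G01 X110.3853 Y162.1177
M5
G00 X0.0000 Y0.0000

Since the viewBox matches the mm dimensions, user units are millimetres directly. The only transform is the Y-flip y_m = 179.8144 − y_svg.

Shape 1 is a cubic bezier drawn with `<path>`. Its stroke #ff8800 means score at S494, F2206. After flipping Y the toolpath is (160.4833,162.6030) → (172.1370,113.8475) → (178.4246,48.9891) → (191.1145,16.5178).

Shape 2 is a rectangle drawn with `<polygon>`. Its stroke #ff8800 means score at S494, F2206. After flipping Y the toolpath is (79.0976,161.4905) → (121.3554,161.4905) → (121.3554,136.7764) → (79.0976,136.7764) → (79.0976,161.4905), returning to the start.

Shape 3 is a open polyline drawn with `<polyline>`. Its stroke #ff8800 means score at S494, F2206. After flipping Y the toolpath is (161.5279,72.9273) → (70.0499,19.9466) → (107.9189,115.1479) → (179.8847,168.4029) → (184.9666,81.4339) → (86.6038,85.9724).

Shape 4 is a rectangle drawn with `<path>`. Its stroke #ff8800 means score at S494, F2206. After flipping Y the toolpath is (91.3541,120.3521) → (175.0679,120.3521) → (175.0679,32.6430) → (91.3541,32.6430) → (91.3541,120.3521), returning to the start.

Shape 5 is a quadratic bezier drawn with `<path>`. Its stroke #ff8800 means score at S494, F2206. After flipping Y the toolpath is (95.3319,146.5927) → (84.9547,144.1889) → (89.9725,149.3639) → (110.3853,162.1177).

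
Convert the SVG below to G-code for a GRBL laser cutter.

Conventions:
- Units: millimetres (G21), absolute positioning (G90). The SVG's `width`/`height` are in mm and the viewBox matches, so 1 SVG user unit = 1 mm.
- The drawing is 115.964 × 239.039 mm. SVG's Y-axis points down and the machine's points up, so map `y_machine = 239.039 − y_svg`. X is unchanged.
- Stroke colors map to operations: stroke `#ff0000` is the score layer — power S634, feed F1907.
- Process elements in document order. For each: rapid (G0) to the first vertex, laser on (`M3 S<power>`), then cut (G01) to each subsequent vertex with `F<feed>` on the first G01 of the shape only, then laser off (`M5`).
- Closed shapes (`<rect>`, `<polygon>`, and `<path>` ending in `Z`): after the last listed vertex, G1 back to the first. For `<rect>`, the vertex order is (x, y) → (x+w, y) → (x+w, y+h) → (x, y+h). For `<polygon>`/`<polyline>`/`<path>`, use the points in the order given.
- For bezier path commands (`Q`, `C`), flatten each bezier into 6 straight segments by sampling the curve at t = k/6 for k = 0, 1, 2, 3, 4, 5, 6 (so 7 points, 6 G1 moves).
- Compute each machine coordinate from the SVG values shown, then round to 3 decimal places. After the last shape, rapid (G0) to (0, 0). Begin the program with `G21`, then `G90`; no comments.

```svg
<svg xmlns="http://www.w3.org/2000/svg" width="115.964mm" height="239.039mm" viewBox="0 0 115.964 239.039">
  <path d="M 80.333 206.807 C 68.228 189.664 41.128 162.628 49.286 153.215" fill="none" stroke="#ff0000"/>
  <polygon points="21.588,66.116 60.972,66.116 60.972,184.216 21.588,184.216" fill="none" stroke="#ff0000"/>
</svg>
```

1 u = 1 mm; y_m = 239.039 − y.

[1] `<path>` cubic bezier, #ff0000→score S634 F1907: (80.333,32.232) → (73.264,41.501) → (65.091,51.654) → (57.211,61.927) → (51.019,71.556) → (47.913,79.776) → (49.286,85.824)

[2] `<polygon>` rectangle, #ff0000→score S634 F1907: (21.588,172.923) → (60.972,172.923) → (60.972,54.823) → (21.588,54.823) → (21.588,172.923) (closed)

G21
G90
G0 X80.333 Y32.232
M3 S634
G01 X73.264 Y41.501 F1907
G01 X65.091 Y51.654
G01 X57.211 Y61.927
G01 X51.019 Y71.556
G01 X47.913 Y79.776
G01 X49.286 Y85.824
M5
G0 X21.588 Y172.923
M3 S634
G01 X60.972 Y172.923 F1907
G01 X60.972 Y54.823
G01 X21.588 Y54.823
G01 X21.588 Y172.923
M5
G0 X0.000 Y0.000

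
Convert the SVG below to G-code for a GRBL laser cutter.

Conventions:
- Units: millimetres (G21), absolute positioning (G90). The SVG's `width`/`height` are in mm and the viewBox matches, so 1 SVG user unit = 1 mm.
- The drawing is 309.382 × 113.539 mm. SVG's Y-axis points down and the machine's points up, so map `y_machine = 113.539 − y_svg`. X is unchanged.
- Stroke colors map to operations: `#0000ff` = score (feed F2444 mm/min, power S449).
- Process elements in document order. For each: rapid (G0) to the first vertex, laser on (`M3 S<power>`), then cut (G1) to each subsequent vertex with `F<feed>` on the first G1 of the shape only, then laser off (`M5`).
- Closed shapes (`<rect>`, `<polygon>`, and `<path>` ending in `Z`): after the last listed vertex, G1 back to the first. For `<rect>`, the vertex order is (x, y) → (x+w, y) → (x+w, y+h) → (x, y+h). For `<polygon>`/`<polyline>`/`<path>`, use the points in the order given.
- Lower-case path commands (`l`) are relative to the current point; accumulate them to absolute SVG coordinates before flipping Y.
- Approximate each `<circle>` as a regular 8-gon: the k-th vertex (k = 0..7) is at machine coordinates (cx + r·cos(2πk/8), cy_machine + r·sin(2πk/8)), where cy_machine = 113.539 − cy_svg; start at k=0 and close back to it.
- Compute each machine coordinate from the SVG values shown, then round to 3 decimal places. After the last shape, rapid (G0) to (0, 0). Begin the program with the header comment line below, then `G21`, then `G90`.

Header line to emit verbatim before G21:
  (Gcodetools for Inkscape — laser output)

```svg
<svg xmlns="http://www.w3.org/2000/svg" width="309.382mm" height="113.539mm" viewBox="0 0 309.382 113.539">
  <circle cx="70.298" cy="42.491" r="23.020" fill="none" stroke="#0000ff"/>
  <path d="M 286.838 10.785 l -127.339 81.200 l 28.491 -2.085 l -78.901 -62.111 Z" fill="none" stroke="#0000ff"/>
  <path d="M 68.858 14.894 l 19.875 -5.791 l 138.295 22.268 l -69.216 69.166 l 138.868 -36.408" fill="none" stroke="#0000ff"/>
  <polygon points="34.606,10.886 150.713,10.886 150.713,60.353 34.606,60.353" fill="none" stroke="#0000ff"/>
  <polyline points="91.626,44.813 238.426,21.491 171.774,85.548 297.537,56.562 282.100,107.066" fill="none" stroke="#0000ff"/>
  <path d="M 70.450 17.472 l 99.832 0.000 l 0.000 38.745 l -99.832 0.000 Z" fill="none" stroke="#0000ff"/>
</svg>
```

(Gcodetools for Inkscape — laser output)
G21
G90
G0 X93.318 Y71.048
M3 S449
G1 X86.576 Y87.326 F2444
G1 X70.298 Y94.068
G1 X54.020 Y87.326
G1 X47.278 Y71.048
G1 X54.020 Y54.770
G1 X70.298 Y48.028
G1 X86.576 Y54.770
G1 X93.318 Y71.048
M5
G0 X286.838 Y102.754
M3 S449
G1 X159.499 Y21.554 F2444
G1 X187.990 Y23.639
G1 X109.089 Y85.750
G1 X286.838 Y102.754
M5
G0 X68.858 Y98.645
M3 S449
G1 X88.733 Y104.436 F2444
G1 X227.028 Y82.168
G1 X157.812 Y13.002
G1 X296.680 Y49.410
M5
G0 X34.606 Y102.653
M3 S449
G1 X150.713 Y102.653 F2444
G1 X150.713 Y53.186
G1 X34.606 Y53.186
G1 X34.606 Y102.653
M5
G0 X91.626 Y68.726
M3 S449
G1 X238.426 Y92.048 F2444
G1 X171.774 Y27.991
G1 X297.537 Y56.977
G1 X282.100 Y6.473
M5
G0 X70.450 Y96.067
M3 S449
G1 X170.282 Y96.067 F2444
G1 X170.282 Y57.322
G1 X70.450 Y57.322
G1 X70.450 Y96.067
M5
G0 X0.000 Y0.000

viewBox `0 0 309.382 113.539` with mm width/height → 1 unit = 1 mm. Flip: y_m = 113.539 − y_svg.

**Shape 1** — `<circle>` circle, stroke `#0000ff` → score (S449, F2444). Machine vertices: (93.318,71.048) → (86.576,87.326) → (70.298,94.068) → (54.020,87.326) → (47.278,71.048) → (54.020,54.770) → (70.298,48.028) → (86.576,54.770) → (93.318,71.048). Closed: final G1 returns to the first vertex.

**Shape 2** — `<path>` closed polygon, stroke `#0000ff` → score (S449, F2444). Machine vertices: (286.838,102.754) → (159.499,21.554) → (187.990,23.639) → (109.089,85.750) → (286.838,102.754). Closed: final G1 returns to the first vertex.

**Shape 3** — `<path>` open polyline, stroke `#0000ff` → score (S449, F2444). Machine vertices: (68.858,98.645) → (88.733,104.436) → (227.028,82.168) → (157.812,13.002) → (296.680,49.410). Open path.

**Shape 4** — `<polygon>` rectangle, stroke `#0000ff` → score (S449, F2444). Machine vertices: (34.606,102.653) → (150.713,102.653) → (150.713,53.186) → (34.606,53.186) → (34.606,102.653). Closed: final G1 returns to the first vertex.

**Shape 5** — `<polyline>` open polyline, stroke `#0000ff` → score (S449, F2444). Machine vertices: (91.626,68.726) → (238.426,92.048) → (171.774,27.991) → (297.537,56.977) → (282.100,6.473). Open path.

**Shape 6** — `<path>` rectangle, stroke `#0000ff` → score (S449, F2444). Machine vertices: (70.450,96.067) → (170.282,96.067) → (170.282,57.322) → (70.450,57.322) → (70.450,96.067). Closed: final G1 returns to the first vertex.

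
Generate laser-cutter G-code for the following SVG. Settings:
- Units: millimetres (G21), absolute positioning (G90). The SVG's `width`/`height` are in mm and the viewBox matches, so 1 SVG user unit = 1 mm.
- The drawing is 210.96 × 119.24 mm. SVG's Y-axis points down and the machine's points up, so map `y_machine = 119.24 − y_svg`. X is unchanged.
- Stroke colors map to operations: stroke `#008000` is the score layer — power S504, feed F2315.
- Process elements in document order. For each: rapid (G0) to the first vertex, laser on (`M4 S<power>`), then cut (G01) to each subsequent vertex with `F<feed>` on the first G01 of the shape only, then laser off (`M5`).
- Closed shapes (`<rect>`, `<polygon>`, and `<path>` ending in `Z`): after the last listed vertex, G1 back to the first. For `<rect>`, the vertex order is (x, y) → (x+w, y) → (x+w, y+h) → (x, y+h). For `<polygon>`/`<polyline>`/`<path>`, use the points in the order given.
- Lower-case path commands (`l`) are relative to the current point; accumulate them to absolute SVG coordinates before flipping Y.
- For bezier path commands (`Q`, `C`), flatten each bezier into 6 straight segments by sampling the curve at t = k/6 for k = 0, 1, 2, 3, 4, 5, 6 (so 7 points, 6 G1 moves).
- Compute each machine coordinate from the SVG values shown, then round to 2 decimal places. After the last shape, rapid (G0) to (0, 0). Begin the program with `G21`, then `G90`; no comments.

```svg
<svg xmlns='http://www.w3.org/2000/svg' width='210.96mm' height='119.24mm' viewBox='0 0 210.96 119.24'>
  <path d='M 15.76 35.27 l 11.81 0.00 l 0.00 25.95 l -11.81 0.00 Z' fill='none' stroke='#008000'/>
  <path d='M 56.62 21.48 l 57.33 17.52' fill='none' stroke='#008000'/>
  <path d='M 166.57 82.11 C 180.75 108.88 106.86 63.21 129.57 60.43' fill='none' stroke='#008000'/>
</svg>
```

viewBox `0 0 210.96 119.24` with mm width/height → 1 unit = 1 mm. Flip: y_m = 119.24 − y_svg.

**Shape 1** — `<path>` rectangle, stroke `#008000` → score (S504, F2315). Machine vertices: (15.76,83.97) → (27.57,83.97) → (27.57,58.02) → (15.76,58.02) → (15.76,83.97). Closed: final G1 returns to the first vertex.

**Shape 2** — `<path>` line segment, stroke `#008000` → score (S504, F2315). Machine vertices: (56.62,97.76) → (113.95,80.24). Open path.

**Shape 3** — `<path>` cubic bezier, stroke `#008000` → score (S504, F2315). Control points (SVG): P0=(166.57,82.11), P1=(180.75,108.88), P2=(106.86,63.21), P3=(129.57,60.43); sampled at t=k/6. Machine vertices: (166.57,37.13) → (167.18,29.25) → (158.23,30.24) → (144.87,36.89) → (132.22,46.00) → (125.41,54.38) → (129.57,58.81). Open path.

G21
G90
G0 X15.76 Y83.97
M4 S504
G01 X27.57 Y83.97 F2315
G01 X27.57 Y58.02
G01 X15.76 Y58.02
G01 X15.76 Y83.97
M5
G0 X56.62 Y97.76
M4 S504
G01 X113.95 Y80.24 F2315
M5
G0 X166.57 Y37.13
M4 S504
G01 X167.18 Y29.25 F2315
G01 X158.23 Y30.24
G01 X144.87 Y36.89
G01 X132.22 Y46.00
G01 X125.41 Y54.38
G01 X129.57 Y58.81
M5
G0 X0.00 Y0.00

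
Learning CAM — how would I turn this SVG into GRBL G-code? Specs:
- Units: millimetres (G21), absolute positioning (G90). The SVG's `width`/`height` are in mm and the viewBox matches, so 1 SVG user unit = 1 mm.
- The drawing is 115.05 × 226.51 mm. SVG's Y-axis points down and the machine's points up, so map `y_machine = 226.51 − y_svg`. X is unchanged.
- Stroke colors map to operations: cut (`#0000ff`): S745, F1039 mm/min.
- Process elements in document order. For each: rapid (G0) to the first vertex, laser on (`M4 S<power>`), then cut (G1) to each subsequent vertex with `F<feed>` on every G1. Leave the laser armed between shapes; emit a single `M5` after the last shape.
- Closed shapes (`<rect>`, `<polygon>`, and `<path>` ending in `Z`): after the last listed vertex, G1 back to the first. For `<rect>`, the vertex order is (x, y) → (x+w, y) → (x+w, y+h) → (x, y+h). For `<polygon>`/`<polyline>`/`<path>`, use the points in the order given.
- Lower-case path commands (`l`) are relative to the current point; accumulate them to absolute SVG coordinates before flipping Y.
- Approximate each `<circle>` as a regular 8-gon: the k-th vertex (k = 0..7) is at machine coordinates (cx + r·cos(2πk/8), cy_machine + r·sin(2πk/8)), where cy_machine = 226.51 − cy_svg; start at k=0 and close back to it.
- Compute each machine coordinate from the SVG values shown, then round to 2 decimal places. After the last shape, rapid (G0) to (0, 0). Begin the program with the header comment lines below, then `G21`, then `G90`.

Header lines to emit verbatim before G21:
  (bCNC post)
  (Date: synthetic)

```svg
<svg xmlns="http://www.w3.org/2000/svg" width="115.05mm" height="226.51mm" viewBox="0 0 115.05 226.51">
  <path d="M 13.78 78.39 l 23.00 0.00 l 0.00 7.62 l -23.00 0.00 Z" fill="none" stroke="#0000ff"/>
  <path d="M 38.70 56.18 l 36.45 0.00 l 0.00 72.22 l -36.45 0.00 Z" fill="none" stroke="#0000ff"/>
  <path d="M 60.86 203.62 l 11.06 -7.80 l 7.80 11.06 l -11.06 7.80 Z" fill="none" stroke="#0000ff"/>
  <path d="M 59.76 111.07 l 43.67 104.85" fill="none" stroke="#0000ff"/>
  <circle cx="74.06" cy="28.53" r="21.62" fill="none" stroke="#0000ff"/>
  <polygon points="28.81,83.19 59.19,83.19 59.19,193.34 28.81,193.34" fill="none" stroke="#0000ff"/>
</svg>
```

(bCNC post)
(Date: synthetic)
G21
G90
G0 X13.78 Y148.12
M4 S745
G1 X36.78 Y148.12 F1039
G1 X36.78 Y140.50 F1039
G1 X13.78 Y140.50 F1039
G1 X13.78 Y148.12 F1039
G0 X38.70 Y170.33
M4 S745
G1 X75.15 Y170.33 F1039
G1 X75.15 Y98.11 F1039
G1 X38.70 Y98.11 F1039
G1 X38.70 Y170.33 F1039
G0 X60.86 Y22.89
M4 S745
G1 X71.92 Y30.69 F1039
G1 X79.72 Y19.63 F1039
G1 X68.66 Y11.83 F1039
G1 X60.86 Y22.89 F1039
G0 X59.76 Y115.44
M4 S745
G1 X103.43 Y10.59 F1039
G0 X95.68 Y197.98
M4 S745
G1 X89.35 Y213.27 F1039
G1 X74.06 Y219.60 F1039
G1 X58.77 Y213.27 F1039
G1 X52.44 Y197.98 F1039
G1 X58.77 Y182.69 F1039
G1 X74.06 Y176.36 F1039
G1 X89.35 Y182.69 F1039
G1 X95.68 Y197.98 F1039
G0 X28.81 Y143.32
M4 S745
G1 X59.19 Y143.32 F1039
G1 X59.19 Y33.17 F1039
G1 X28.81 Y33.17 F1039
G1 X28.81 Y143.32 F1039
M5
G0 X0.00 Y0.00

1 u = 1 mm; y_m = 226.51 − y.

[1] `<path>` rectangle, #0000ff→cut S745 F1039: (13.78,148.12) → (36.78,148.12) → (36.78,140.50) → (13.78,140.50) → (13.78,148.12) (closed)

[2] `<path>` rectangle, #0000ff→cut S745 F1039: (38.70,170.33) → (75.15,170.33) → (75.15,98.11) → (38.70,98.11) → (38.70,170.33) (closed)

[3] `<path>` regular polygon, #0000ff→cut S745 F1039: (60.86,22.89) → (71.92,30.69) → (79.72,19.63) → (68.66,11.83) → (60.86,22.89) (closed)

[4] `<path>` line segment, #0000ff→cut S745 F1039: (59.76,115.44) → (103.43,10.59)

[5] `<circle>` circle, #0000ff→cut S745 F1039: (95.68,197.98) → (89.35,213.27) → (74.06,219.60) → (58.77,213.27) → (52.44,197.98) → (58.77,182.69) → (74.06,176.36) → (89.35,182.69) → (95.68,197.98) (closed)

[6] `<polygon>` rectangle, #0000ff→cut S745 F1039: (28.81,143.32) → (59.19,143.32) → (59.19,33.17) → (28.81,33.17) → (28.81,143.32) (closed)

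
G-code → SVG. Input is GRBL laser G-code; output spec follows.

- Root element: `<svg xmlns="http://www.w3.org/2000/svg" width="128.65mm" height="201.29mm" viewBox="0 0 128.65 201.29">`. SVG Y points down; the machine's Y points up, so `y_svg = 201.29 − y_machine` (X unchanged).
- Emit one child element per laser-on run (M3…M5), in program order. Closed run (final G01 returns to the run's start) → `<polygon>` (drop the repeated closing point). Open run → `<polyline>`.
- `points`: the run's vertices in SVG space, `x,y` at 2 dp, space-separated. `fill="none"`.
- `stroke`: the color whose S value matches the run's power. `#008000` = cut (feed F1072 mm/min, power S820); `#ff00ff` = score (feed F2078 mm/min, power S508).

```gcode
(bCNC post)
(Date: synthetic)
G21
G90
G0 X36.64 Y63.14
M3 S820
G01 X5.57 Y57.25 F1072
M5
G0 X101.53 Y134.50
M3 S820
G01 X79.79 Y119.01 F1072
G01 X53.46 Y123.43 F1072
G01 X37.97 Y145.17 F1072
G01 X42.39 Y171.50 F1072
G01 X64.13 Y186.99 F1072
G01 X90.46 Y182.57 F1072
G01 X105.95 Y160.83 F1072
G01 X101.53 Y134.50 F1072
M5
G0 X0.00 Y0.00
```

<svg xmlns="http://www.w3.org/2000/svg" width="128.65mm" height="201.29mm" viewBox="0 0 128.65 201.29">
  <polyline points="36.64,138.15 5.57,144.04" fill="none" stroke="#008000"/>
  <polygon points="101.53,66.79 79.79,82.28 53.46,77.86 37.97,56.12 42.39,29.79 64.13,14.30 90.46,18.72 105.95,40.46" fill="none" stroke="#008000"/>
</svg>

y_svg = 201.29 − y_m. Every run uses S820, so all elements get stroke `#008000` (cut).

[1] open run; points: 36.64,138.15 5.57,144.04

[2] closed run; points: 101.53,66.79 79.79,82.28 53.46,77.86 37.97,56.12 42.39,29.79 64.13,14.30 90.46,18.72 105.95,40.46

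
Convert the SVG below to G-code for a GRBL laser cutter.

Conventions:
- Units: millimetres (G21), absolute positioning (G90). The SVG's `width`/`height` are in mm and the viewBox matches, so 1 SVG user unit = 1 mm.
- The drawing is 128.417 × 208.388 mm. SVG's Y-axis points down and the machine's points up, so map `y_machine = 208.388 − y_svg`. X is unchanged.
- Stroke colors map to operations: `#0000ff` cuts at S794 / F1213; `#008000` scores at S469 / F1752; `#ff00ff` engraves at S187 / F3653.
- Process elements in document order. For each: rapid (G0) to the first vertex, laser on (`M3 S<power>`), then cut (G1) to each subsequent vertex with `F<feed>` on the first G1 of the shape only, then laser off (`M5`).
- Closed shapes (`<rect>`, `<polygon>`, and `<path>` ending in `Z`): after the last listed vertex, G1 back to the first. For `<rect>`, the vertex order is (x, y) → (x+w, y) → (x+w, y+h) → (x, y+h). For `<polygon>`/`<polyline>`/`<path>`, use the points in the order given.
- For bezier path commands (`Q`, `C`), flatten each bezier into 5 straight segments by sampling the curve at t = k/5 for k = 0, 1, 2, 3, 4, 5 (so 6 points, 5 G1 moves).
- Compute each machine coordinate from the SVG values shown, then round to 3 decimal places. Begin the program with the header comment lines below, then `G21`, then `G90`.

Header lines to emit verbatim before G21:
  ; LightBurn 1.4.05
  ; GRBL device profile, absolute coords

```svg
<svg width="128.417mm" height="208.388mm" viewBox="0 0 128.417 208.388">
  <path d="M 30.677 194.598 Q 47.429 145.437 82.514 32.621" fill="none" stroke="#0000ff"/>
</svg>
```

; LightBurn 1.4.05
; GRBL device profile, absolute coords
G21
G90
G0 X30.677 Y13.790
M3 S794
G1 X38.111 Y36.001 F1213
G1 X47.012 Y63.304
G1 X57.379 Y95.699
G1 X69.213 Y133.187
G1 X82.514 Y175.767
M5

Since the viewBox matches the mm dimensions, user units are millimetres directly. The only transform is the Y-flip y_m = 208.388 − y_svg.

Shape 1 is a quadratic bezier drawn with `<path>`. Its stroke #0000ff means cut at S794, F1213. After flipping Y the toolpath is (30.677,13.790) → (38.111,36.001) → (47.012,63.304) → (57.379,95.699) → (69.213,133.187) → (82.514,175.767).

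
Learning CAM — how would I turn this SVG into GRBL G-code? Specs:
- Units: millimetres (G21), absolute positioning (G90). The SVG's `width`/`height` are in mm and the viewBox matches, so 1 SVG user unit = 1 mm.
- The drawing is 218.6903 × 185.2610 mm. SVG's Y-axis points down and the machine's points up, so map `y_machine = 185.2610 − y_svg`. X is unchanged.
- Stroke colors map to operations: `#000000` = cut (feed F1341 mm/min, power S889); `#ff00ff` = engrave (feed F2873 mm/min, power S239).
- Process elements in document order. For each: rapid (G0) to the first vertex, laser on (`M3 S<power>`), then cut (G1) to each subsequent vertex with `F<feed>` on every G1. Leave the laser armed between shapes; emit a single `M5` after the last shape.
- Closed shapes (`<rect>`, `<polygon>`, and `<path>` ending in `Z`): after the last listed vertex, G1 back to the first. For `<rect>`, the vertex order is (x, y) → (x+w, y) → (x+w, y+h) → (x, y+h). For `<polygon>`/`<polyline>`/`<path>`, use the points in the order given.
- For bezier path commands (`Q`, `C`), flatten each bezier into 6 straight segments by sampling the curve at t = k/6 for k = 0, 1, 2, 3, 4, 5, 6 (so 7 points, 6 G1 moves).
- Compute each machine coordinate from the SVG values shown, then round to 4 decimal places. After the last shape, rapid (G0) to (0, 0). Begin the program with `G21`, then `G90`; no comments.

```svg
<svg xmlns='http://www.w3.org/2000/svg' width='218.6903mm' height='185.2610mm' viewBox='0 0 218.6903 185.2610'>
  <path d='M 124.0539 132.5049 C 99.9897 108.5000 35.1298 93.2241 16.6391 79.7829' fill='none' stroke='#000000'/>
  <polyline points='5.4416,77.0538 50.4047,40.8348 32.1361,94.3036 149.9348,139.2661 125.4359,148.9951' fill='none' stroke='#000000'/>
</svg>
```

1 u = 1 mm; y_m = 185.2610 − y.

[1] `<path>` cubic bezier, #000000→cut S889 F1341: (124.0539,52.7561) → (109.0257,64.0631) → (89.6195,74.1067) → (68.2564,83.0785) → (47.3579,91.1700) → (29.3450,98.5727) → (16.6391,105.4781)

[2] `<polyline>` open polyline, #000000→cut S889 F1341: (5.4416,108.2072) → (50.4047,144.4262) → (32.1361,90.9574) → (149.9348,45.9949) → (125.4359,36.2659)

G21
G90
G0 X124.0539 Y52.7561
M3 S889
G1 X109.0257 Y64.0631 F1341
G1 X89.6195 Y74.1067 F1341
G1 X68.2564 Y83.0785 F1341
G1 X47.3579 Y91.1700 F1341
G1 X29.3450 Y98.5727 F1341
G1 X16.6391 Y105.4781 F1341
G0 X5.4416 Y108.2072
M3 S889
G1 X50.4047 Y144.4262 F1341
G1 X32.1361 Y90.9574 F1341
G1 X149.9348 Y45.9949 F1341
G1 X125.4359 Y36.2659 F1341
M5
G0 X0.0000 Y0.0000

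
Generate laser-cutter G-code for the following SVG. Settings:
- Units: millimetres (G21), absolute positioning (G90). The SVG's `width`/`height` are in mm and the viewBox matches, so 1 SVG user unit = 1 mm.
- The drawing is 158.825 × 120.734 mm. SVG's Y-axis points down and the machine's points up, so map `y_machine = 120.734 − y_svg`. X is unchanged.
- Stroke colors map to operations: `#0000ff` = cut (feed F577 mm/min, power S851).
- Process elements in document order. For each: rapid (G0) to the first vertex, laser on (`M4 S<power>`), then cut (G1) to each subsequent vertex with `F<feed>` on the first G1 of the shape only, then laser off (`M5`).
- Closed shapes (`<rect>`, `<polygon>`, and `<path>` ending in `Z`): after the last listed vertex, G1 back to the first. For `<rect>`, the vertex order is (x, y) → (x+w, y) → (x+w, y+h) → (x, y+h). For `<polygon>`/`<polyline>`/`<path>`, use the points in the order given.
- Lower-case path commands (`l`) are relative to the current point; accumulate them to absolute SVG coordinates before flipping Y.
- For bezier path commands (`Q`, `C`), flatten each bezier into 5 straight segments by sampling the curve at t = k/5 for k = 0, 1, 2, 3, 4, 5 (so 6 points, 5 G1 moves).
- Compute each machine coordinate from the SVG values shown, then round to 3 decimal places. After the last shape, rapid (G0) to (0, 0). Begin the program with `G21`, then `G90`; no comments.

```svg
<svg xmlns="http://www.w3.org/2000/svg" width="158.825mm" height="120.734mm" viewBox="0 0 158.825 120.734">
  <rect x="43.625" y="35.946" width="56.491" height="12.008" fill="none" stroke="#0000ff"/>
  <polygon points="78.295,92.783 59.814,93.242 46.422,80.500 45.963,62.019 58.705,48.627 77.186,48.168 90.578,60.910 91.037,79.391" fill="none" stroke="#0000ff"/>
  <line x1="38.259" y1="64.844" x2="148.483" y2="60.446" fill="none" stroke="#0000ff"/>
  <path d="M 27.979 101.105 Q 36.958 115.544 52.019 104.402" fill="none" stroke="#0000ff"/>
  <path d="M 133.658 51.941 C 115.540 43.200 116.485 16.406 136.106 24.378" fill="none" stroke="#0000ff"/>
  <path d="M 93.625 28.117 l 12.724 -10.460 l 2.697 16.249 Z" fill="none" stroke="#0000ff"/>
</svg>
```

Since the viewBox matches the mm dimensions, user units are millimetres directly. The only transform is the Y-flip y_m = 120.734 − y_svg.

Shape 1 is a rectangle drawn with `<rect>`. Its stroke #0000ff means cut at S851, F577. After flipping Y the toolpath is (43.625,84.788) → (100.116,84.788) → (100.116,72.780) → (43.625,72.780) → (43.625,84.788), returning to the start.

Shape 2 is a regular polygon drawn with `<polygon>`. Its stroke #0000ff means cut at S851, F577. After flipping Y the toolpath is (78.295,27.951) → (59.814,27.492) → (46.422,40.234) → (45.963,58.715) → (58.705,72.107) → (77.186,72.566) → (90.578,59.824) → (91.037,41.343) → (78.295,27.951), returning to the start.

Shape 3 is a line segment drawn with `<line>`. Its stroke #0000ff means cut at S851, F577. After flipping Y the toolpath is (38.259,55.890) → (148.483,60.288).

Shape 4 is a quadratic bezier drawn with `<path>`. Its stroke #0000ff means cut at S851, F577. After flipping Y the toolpath is (27.979,19.629) → (31.814,14.877) → (36.135,12.171) → (40.943,11.511) → (46.238,12.898) → (52.019,16.332).

Shape 5 is a cubic bezier drawn with `<path>`. Its stroke #0000ff means cut at S851, F577. After flipping Y the toolpath is (133.658,68.793) → (125.072,75.781) → (121.042,84.567) → (121.550,92.615) → (126.578,97.390) → (136.106,96.356).

Shape 6 is a regular polygon drawn with `<path>`. Its stroke #0000ff means cut at S851, F577. After flipping Y the toolpath is (93.625,92.617) → (106.349,103.077) → (109.046,86.828) → (93.625,92.617), returning to the start.

G21
G90
G0 X43.625 Y84.788
M4 S851
G1 X100.116 Y84.788 F577
G1 X100.116 Y72.780
G1 X43.625 Y72.780
G1 X43.625 Y84.788
M5
G0 X78.295 Y27.951
M4 S851
G1 X59.814 Y27.492 F577
G1 X46.422 Y40.234
G1 X45.963 Y58.715
G1 X58.705 Y72.107
G1 X77.186 Y72.566
G1 X90.578 Y59.824
G1 X91.037 Y41.343
G1 X78.295 Y27.951
M5
G0 X38.259 Y55.890
M4 S851
G1 X148.483 Y60.288 F577
M5
G0 X27.979 Y19.629
M4 S851
G1 X31.814 Y14.877 F577
G1 X36.135 Y12.171
G1 X40.943 Y11.511
G1 X46.238 Y12.898
G1 X52.019 Y16.332
M5
G0 X133.658 Y68.793
M4 S851
G1 X125.072 Y75.781 F577
G1 X121.042 Y84.567
G1 X121.550 Y92.615
G1 X126.578 Y97.390
G1 X136.106 Y96.356
M5
G0 X93.625 Y92.617
M4 S851
G1 X106.349 Y103.077 F577
G1 X109.046 Y86.828
G1 X93.625 Y92.617
M5
G0 X0.000 Y0.000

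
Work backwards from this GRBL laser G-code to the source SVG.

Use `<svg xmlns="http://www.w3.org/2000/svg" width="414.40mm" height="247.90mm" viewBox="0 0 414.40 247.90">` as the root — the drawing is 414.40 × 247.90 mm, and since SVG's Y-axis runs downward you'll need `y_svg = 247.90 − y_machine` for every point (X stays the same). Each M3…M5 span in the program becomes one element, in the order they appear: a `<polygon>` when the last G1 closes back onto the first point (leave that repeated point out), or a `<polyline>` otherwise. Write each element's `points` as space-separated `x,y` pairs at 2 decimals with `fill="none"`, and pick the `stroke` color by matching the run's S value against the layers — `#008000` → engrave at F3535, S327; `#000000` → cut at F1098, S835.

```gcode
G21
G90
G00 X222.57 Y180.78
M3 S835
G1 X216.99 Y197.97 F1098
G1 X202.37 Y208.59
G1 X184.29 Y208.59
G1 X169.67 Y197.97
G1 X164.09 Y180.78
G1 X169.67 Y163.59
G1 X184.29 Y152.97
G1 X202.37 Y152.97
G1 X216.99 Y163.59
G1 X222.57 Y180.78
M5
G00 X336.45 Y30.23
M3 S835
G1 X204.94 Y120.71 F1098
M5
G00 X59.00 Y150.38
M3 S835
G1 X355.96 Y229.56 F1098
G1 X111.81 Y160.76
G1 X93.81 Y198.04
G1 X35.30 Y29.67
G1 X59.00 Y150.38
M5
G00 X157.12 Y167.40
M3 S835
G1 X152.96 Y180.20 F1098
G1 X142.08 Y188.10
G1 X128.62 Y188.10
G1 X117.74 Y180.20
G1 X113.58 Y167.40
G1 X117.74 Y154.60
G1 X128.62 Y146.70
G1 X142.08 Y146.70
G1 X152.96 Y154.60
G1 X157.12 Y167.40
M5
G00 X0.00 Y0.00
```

<svg xmlns="http://www.w3.org/2000/svg" width="414.40mm" height="247.90mm" viewBox="0 0 414.40 247.90">
  <polygon points="222.57,67.12 216.99,49.93 202.37,39.31 184.29,39.31 169.67,49.93 164.09,67.12 169.67,84.31 184.29,94.93 202.37,94.93 216.99,84.31" fill="none" stroke="#000000"/>
  <polyline points="336.45,217.67 204.94,127.19" fill="none" stroke="#000000"/>
  <polygon points="59.00,97.52 355.96,18.34 111.81,87.14 93.81,49.86 35.30,218.23" fill="none" stroke="#000000"/>
  <polygon points="157.12,80.50 152.96,67.70 142.08,59.80 128.62,59.80 117.74,67.70 113.58,80.50 117.74,93.30 128.62,101.20 142.08,101.20 152.96,93.30" fill="none" stroke="#000000"/>
</svg>

Each laser-on run becomes one SVG element. Flip Y back into SVG space with y_svg = 247.90 − y_machine. Every run uses S835, so all elements get stroke `#000000` (cut).

Run 1: The run returns to its start, so emit a `<polygon>` with points (Y-flipped): 222.57,67.12 216.99,49.93 202.37,39.31 184.29,39.31 169.67,49.93 164.09,67.12 169.67,84.31 184.29,94.93 202.37,94.93 216.99,84.31.

Run 2: The run is open, so emit a `<polyline>` with points (Y-flipped): 336.45,217.67 204.94,127.19.

Run 3: The run returns to its start, so emit a `<polygon>` with points (Y-flipped): 59.00,97.52 355.96,18.34 111.81,87.14 93.81,49.86 35.30,218.23.

Run 4: The run returns to its start, so emit a `<polygon>` with points (Y-flipped): 157.12,80.50 152.96,67.70 142.08,59.80 128.62,59.80 117.74,67.70 113.58,80.50 117.74,93.30 128.62,101.20 142.08,101.20 152.96,93.30.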